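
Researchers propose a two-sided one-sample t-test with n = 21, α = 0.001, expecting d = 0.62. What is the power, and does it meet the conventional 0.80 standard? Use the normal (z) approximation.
Power ≈ 0.33; the study is underpowered (power < 0.80)

Power calculation (one-sample t-test, normal approximation):
z_β = d · √n - z_{α/2}
z_β = 0.62 · √21 - 3.291
z_β = 0.62 · 4.583 - 3.291
z_β = -0.449

Power = Φ(z_β) = Φ(-0.449) ≈ 0.327

Effect size d = 0.62 is medium by Cohen's convention (0.2/0.5/0.8).

Threshold: power ≥ 0.80 is conventionally adequate.
Power ≈ 0.33 → the study is underpowered (power < 0.80).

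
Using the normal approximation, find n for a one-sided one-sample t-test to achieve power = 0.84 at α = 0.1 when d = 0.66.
n = 12

Sample size formula (one-sample t-test, normal approximation):
n = ((z_α + z_β) / d)²

z_α = 1.282 (for α = 0.1, one-sided)
z_β = 0.994 (for power = 0.84)
d = 0.66

n = ((1.282 + 0.994) / 0.66)²
n = (3.448)²
n ≈ 11.89
Round up to the next whole number: n = 12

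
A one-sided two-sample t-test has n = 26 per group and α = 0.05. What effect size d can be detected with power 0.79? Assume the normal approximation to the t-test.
d ≈ 0.68

Minimum detectable effect (two-sample t-test, normal approximation):
d = (z_α + z_β) / √(n/2)
d = (1.645 + 0.806) / √(26/2)
d = 2.451 / 3.606
d ≈ 0.68

By Cohen's convention (0.2 small / 0.5 medium / 0.8 large): medium effect.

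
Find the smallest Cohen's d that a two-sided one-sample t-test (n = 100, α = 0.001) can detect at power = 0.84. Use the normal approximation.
d ≈ 0.43

Minimum detectable effect (one-sample t-test, normal approximation):
d = (z_{α/2} + z_β) / √n
d = (3.291 + 0.994) / √100
d = 4.285 / 10.000
d ≈ 0.43

By Cohen's convention (0.2 small / 0.5 medium / 0.8 large): small effect.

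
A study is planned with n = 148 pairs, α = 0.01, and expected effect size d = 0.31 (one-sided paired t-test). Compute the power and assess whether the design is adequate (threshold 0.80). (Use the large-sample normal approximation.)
Power ≈ 0.93; the study is adequately powered (power ≥ 0.80)

Power calculation (paired t-test, normal approximation):
z_β = d · √n - z_α
z_β = 0.31 · √148 - 2.326
z_β = 0.31 · 12.166 - 2.326
z_β = 1.445

Power = Φ(z_β) = Φ(1.445) ≈ 0.926

Effect size d = 0.31 is small by Cohen's convention (0.2/0.5/0.8).

Threshold: power ≥ 0.80 is conventionally adequate.
Power ≈ 0.93 → the study is adequately powered (power ≥ 0.80).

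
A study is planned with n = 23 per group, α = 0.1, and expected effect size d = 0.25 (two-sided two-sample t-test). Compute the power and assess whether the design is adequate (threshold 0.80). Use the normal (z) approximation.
Power ≈ 0.21; the study is underpowered (power < 0.80)

Power calculation (two-sample t-test, normal approximation):
z_β = d · √(n/2) - z_{α/2}
z_β = 0.25 · √(23/2) - 1.645
z_β = 0.25 · 3.391 - 1.645
z_β = -0.797

Power = Φ(z_β) = Φ(-0.797) ≈ 0.213

Effect size d = 0.25 is small by Cohen's convention (0.2/0.5/0.8).

Threshold: power ≥ 0.80 is conventionally adequate.
Power ≈ 0.21 → the study is underpowered (power < 0.80).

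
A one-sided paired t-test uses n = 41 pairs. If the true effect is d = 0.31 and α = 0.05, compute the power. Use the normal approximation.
Power ≈ 0.63

Power calculation (paired t-test, normal approximation):
z_β = d · √n - z_α
z_β = 0.31 · √41 - 1.645
z_β = 0.31 · 6.403 - 1.645
z_β = 0.340

Power = Φ(z_β) = Φ(0.340) ≈ 0.633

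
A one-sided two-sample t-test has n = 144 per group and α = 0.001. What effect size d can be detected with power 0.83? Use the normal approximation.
d ≈ 0.48

Minimum detectable effect (two-sample t-test, normal approximation):
d = (z_α + z_β) / √(n/2)
d = (3.090 + 0.954) / √(144/2)
d = 4.044 / 8.485
d ≈ 0.48

By Cohen's convention (0.2 small / 0.5 medium / 0.8 large): small effect.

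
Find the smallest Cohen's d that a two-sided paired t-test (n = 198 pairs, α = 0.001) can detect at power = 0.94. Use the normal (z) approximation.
d ≈ 0.34

Minimum detectable effect (paired t-test, normal approximation):
d = (z_{α/2} + z_β) / √n
d = (3.291 + 1.555) / √198
d = 4.845 / 14.071
d ≈ 0.34

By Cohen's convention (0.2 small / 0.5 medium / 0.8 large): small effect.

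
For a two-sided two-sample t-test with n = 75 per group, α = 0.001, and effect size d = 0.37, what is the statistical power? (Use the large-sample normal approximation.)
Power ≈ 0.15

Power calculation (two-sample t-test, normal approximation):
z_β = d · √(n/2) - z_{α/2}
z_β = 0.37 · √(75/2) - 3.291
z_β = 0.37 · 6.124 - 3.291
z_β = -1.025

Power = Φ(z_β) = Φ(-1.025) ≈ 0.153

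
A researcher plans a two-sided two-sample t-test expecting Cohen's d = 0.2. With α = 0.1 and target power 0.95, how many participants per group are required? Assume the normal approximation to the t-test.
n = 542 per group

Sample size formula (two-sample t-test, normal approximation):
n = 2 · ((z_{α/2} + z_β) / d)²

z_{α/2} = 1.645 (for α = 0.1, two-sided)
z_β = 1.645 (for power = 0.95)
d = 0.2

n = 2 · ((1.645 + 1.645) / 0.2)²
n = 2 · (16.450)²
n ≈ 541.21
Round up to the next whole number: n = 542 per group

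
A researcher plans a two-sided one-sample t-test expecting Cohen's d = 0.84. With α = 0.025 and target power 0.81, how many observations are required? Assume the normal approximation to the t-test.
n = 14

Sample size formula (one-sample t-test, normal approximation):
n = ((z_{α/2} + z_β) / d)²

z_{α/2} = 2.241 (for α = 0.025, two-sided)
z_β = 0.878 (for power = 0.81)
d = 0.84

n = ((2.241 + 0.878) / 0.84)²
n = (3.713)²
n ≈ 13.79
Round up to the next whole number: n = 14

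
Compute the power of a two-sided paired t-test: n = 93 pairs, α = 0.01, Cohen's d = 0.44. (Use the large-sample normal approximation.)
Power ≈ 0.95

Power calculation (paired t-test, normal approximation):
z_β = d · √n - z_{α/2}
z_β = 0.44 · √93 - 2.576
z_β = 0.44 · 9.644 - 2.576
z_β = 1.667

Power = Φ(z_β) = Φ(1.667) ≈ 0.952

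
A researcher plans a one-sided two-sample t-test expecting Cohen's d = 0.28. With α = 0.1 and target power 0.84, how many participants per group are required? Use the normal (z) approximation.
n = 133 per group

Sample size formula (two-sample t-test, normal approximation):
n = 2 · ((z_α + z_β) / d)²

z_α = 1.282 (for α = 0.1, one-sided)
z_β = 0.994 (for power = 0.84)
d = 0.28

n = 2 · ((1.282 + 0.994) / 0.28)²
n = 2 · (8.129)²
n ≈ 132.16
Round up to the next whole number: n = 133 per group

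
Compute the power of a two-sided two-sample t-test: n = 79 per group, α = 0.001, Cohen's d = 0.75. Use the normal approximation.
Power ≈ 0.92

Power calculation (two-sample t-test, normal approximation):
z_β = d · √(n/2) - z_{α/2}
z_β = 0.75 · √(79/2) - 3.291
z_β = 0.75 · 6.285 - 3.291
z_β = 1.423

Power = Φ(z_β) = Φ(1.423) ≈ 0.923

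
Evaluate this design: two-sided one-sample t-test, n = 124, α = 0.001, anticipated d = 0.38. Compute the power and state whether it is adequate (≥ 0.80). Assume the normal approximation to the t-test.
Power ≈ 0.83; the study is adequately powered (power ≥ 0.80)

Power calculation (one-sample t-test, normal approximation):
z_β = d · √n - z_{α/2}
z_β = 0.38 · √124 - 3.291
z_β = 0.38 · 11.136 - 3.291
z_β = 0.941

Power = Φ(z_β) = Φ(0.941) ≈ 0.827

Effect size d = 0.38 is small by Cohen's convention (0.2/0.5/0.8).

Threshold: power ≥ 0.80 is conventionally adequate.
Power ≈ 0.83 → the study is adequately powered (power ≥ 0.80).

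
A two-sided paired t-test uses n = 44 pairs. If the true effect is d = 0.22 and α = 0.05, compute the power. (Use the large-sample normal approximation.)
Power ≈ 0.31

Power calculation (paired t-test, normal approximation):
z_β = d · √n - z_{α/2}
z_β = 0.22 · √44 - 1.960
z_β = 0.22 · 6.633 - 1.960
z_β = -0.501

Power = Φ(z_β) = Φ(-0.501) ≈ 0.308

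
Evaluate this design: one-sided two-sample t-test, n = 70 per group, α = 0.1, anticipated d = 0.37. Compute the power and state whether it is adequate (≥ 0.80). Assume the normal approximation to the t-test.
Power ≈ 0.82; the study is adequately powered (power ≥ 0.80)

Power calculation (two-sample t-test, normal approximation):
z_β = d · √(n/2) - z_α
z_β = 0.37 · √(70/2) - 1.282
z_β = 0.37 · 5.916 - 1.282
z_β = 0.907

Power = Φ(z_β) = Φ(0.907) ≈ 0.818

Effect size d = 0.37 is small by Cohen's convention (0.2/0.5/0.8).

Threshold: power ≥ 0.80 is conventionally adequate.
Power ≈ 0.82 → the study is adequately powered (power ≥ 0.80).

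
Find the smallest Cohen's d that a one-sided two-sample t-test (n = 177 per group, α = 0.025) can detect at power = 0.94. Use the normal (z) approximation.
d ≈ 0.37

Minimum detectable effect (two-sample t-test, normal approximation):
d = (z_α + z_β) / √(n/2)
d = (1.960 + 1.555) / √(177/2)
d = 3.515 / 9.407
d ≈ 0.37

By Cohen's convention (0.2 small / 0.5 medium / 0.8 large): small effect.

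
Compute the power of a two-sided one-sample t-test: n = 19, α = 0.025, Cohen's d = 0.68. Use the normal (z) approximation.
Power ≈ 0.77

Power calculation (one-sample t-test, normal approximation):
z_β = d · √n - z_{α/2}
z_β = 0.68 · √19 - 2.241
z_β = 0.68 · 4.359 - 2.241
z_β = 0.723

Power = Φ(z_β) = Φ(0.723) ≈ 0.765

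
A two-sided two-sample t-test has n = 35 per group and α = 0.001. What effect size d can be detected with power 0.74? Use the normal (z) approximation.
d ≈ 0.94

Minimum detectable effect (two-sample t-test, normal approximation):
d = (z_{α/2} + z_β) / √(n/2)
d = (3.291 + 0.643) / √(35/2)
d = 3.934 / 4.183
d ≈ 0.94

By Cohen's convention (0.2 small / 0.5 medium / 0.8 large): large effect.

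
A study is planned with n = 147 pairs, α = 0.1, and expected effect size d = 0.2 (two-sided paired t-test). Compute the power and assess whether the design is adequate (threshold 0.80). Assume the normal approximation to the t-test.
Power ≈ 0.78; the study is underpowered (power < 0.80)

Power calculation (paired t-test, normal approximation):
z_β = d · √n - z_{α/2}
z_β = 0.2 · √147 - 1.645
z_β = 0.2 · 12.124 - 1.645
z_β = 0.780

Power = Φ(z_β) = Φ(0.780) ≈ 0.782

Effect size d = 0.2 is small by Cohen's convention (0.2/0.5/0.8).

Threshold: power ≥ 0.80 is conventionally adequate.
Power ≈ 0.78 → the study is underpowered (power < 0.80).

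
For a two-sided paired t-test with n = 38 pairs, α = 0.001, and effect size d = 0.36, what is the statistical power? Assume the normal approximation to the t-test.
Power ≈ 0.14

Power calculation (paired t-test, normal approximation):
z_β = d · √n - z_{α/2}
z_β = 0.36 · √38 - 3.291
z_β = 0.36 · 6.164 - 3.291
z_β = -1.071

Power = Φ(z_β) = Φ(-1.071) ≈ 0.142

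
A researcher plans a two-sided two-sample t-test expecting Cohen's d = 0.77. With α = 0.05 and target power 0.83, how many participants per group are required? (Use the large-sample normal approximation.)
n = 29 per group

Sample size formula (two-sample t-test, normal approximation):
n = 2 · ((z_{α/2} + z_β) / d)²

z_{α/2} = 1.960 (for α = 0.05, two-sided)
z_β = 0.954 (for power = 0.83)
d = 0.77

n = 2 · ((1.960 + 0.954) / 0.77)²
n = 2 · (3.784)²
n ≈ 28.64
Round up to the next whole number: n = 29 per group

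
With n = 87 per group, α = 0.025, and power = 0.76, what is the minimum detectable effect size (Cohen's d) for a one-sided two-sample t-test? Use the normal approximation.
d ≈ 0.40

Minimum detectable effect (two-sample t-test, normal approximation):
d = (z_α + z_β) / √(n/2)
d = (1.960 + 0.706) / √(87/2)
d = 2.666 / 6.595
d ≈ 0.40

By Cohen's convention (0.2 small / 0.5 medium / 0.8 large): small effect.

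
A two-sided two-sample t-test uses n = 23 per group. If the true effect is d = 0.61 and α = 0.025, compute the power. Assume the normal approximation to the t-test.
Power ≈ 0.43

Power calculation (two-sample t-test, normal approximation):
z_β = d · √(n/2) - z_{α/2}
z_β = 0.61 · √(23/2) - 2.241
z_β = 0.61 · 3.391 - 2.241
z_β = -0.173

Power = Φ(z_β) = Φ(-0.173) ≈ 0.431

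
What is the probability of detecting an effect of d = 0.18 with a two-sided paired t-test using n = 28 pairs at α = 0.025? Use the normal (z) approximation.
Power ≈ 0.10

Power calculation (paired t-test, normal approximation):
z_β = d · √n - z_{α/2}
z_β = 0.18 · √28 - 2.241
z_β = 0.18 · 5.292 - 2.241
z_β = -1.289

Power = Φ(z_β) = Φ(-1.289) ≈ 0.099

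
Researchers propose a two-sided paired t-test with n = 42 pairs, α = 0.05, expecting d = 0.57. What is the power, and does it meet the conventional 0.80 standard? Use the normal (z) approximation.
Power ≈ 0.96; the study is adequately powered (power ≥ 0.80)

Power calculation (paired t-test, normal approximation):
z_β = d · √n - z_{α/2}
z_β = 0.57 · √42 - 1.960
z_β = 0.57 · 6.481 - 1.960
z_β = 1.734

Power = Φ(z_β) = Φ(1.734) ≈ 0.959

Effect size d = 0.57 is medium by Cohen's convention (0.2/0.5/0.8).

Threshold: power ≥ 0.80 is conventionally adequate.
Power ≈ 0.96 → the study is adequately powered (power ≥ 0.80).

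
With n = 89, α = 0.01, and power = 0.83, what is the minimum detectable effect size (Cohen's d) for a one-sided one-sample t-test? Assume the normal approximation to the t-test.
d ≈ 0.35

Minimum detectable effect (one-sample t-test, normal approximation):
d = (z_α + z_β) / √n
d = (2.326 + 0.954) / √89
d = 3.281 / 9.434
d ≈ 0.35

By Cohen's convention (0.2 small / 0.5 medium / 0.8 large): small effect.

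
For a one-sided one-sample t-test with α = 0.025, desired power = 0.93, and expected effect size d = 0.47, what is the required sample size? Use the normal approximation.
n = 54

Sample size formula (one-sample t-test, normal approximation):
n = ((z_α + z_β) / d)²

z_α = 1.960 (for α = 0.025, one-sided)
z_β = 1.476 (for power = 0.93)
d = 0.47

n = ((1.960 + 1.476) / 0.47)²
n = (7.311)²
n ≈ 53.45
Round up to the next whole number: n = 54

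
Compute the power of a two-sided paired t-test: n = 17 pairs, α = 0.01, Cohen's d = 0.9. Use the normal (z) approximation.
Power ≈ 0.87

Power calculation (paired t-test, normal approximation):
z_β = d · √n - z_{α/2}
z_β = 0.9 · √17 - 2.576
z_β = 0.9 · 4.123 - 2.576
z_β = 1.135

Power = Φ(z_β) = Φ(1.135) ≈ 0.872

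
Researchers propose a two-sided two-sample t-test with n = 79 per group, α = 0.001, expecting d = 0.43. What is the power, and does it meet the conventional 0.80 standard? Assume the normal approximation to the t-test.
Power ≈ 0.28; the study is underpowered (power < 0.80)

Power calculation (two-sample t-test, normal approximation):
z_β = d · √(n/2) - z_{α/2}
z_β = 0.43 · √(79/2) - 3.291
z_β = 0.43 · 6.285 - 3.291
z_β = -0.588

Power = Φ(z_β) = Φ(-0.588) ≈ 0.278

Effect size d = 0.43 is small by Cohen's convention (0.2/0.5/0.8).

Threshold: power ≥ 0.80 is conventionally adequate.
Power ≈ 0.28 → the study is underpowered (power < 0.80).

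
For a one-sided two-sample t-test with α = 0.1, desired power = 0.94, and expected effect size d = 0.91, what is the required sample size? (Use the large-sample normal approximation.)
n = 20 per group

Sample size formula (two-sample t-test, normal approximation):
n = 2 · ((z_α + z_β) / d)²

z_α = 1.282 (for α = 0.1, one-sided)
z_β = 1.555 (for power = 0.94)
d = 0.91

n = 2 · ((1.282 + 1.555) / 0.91)²
n = 2 · (3.118)²
n ≈ 19.44
Round up to the next whole number: n = 20 per group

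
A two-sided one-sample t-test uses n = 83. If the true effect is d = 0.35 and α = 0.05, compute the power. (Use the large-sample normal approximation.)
Power ≈ 0.89

Power calculation (one-sample t-test, normal approximation):
z_β = d · √n - z_{α/2}
z_β = 0.35 · √83 - 1.960
z_β = 0.35 · 9.110 - 1.960
z_β = 1.229

Power = Φ(z_β) = Φ(1.229) ≈ 0.890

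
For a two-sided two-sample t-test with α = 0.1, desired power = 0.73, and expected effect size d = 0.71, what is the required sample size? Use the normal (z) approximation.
n = 21 per group

Sample size formula (two-sample t-test, normal approximation):
n = 2 · ((z_{α/2} + z_β) / d)²

z_{α/2} = 1.645 (for α = 0.1, two-sided)
z_β = 0.613 (for power = 0.73)
d = 0.71

n = 2 · ((1.645 + 0.613) / 0.71)²
n = 2 · (3.180)²
n ≈ 20.22
Round up to the next whole number: n = 21 per group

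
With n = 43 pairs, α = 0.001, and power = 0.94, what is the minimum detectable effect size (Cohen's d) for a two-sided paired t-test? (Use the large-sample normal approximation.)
d ≈ 0.74

Minimum detectable effect (paired t-test, normal approximation):
d = (z_{α/2} + z_β) / √n
d = (3.291 + 1.555) / √43
d = 4.845 / 6.557
d ≈ 0.74

By Cohen's convention (0.2 small / 0.5 medium / 0.8 large): medium effect.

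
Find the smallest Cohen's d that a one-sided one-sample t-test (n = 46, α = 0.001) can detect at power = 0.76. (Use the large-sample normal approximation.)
d ≈ 0.56

Minimum detectable effect (one-sample t-test, normal approximation):
d = (z_α + z_β) / √n
d = (3.090 + 0.706) / √46
d = 3.797 / 6.782
d ≈ 0.56

By Cohen's convention (0.2 small / 0.5 medium / 0.8 large): medium effect.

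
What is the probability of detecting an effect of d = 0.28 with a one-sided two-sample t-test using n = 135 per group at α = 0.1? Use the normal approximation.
Power ≈ 0.85

Power calculation (two-sample t-test, normal approximation):
z_β = d · √(n/2) - z_α
z_β = 0.28 · √(135/2) - 1.282
z_β = 0.28 · 8.216 - 1.282
z_β = 1.019

Power = Φ(z_β) = Φ(1.019) ≈ 0.846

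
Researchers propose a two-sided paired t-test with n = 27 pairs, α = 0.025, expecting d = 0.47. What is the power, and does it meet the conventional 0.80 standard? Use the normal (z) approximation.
Power ≈ 0.58; the study is underpowered (power < 0.80)

Power calculation (paired t-test, normal approximation):
z_β = d · √n - z_{α/2}
z_β = 0.47 · √27 - 2.241
z_β = 0.47 · 5.196 - 2.241
z_β = 0.201

Power = Φ(z_β) = Φ(0.201) ≈ 0.580

Effect size d = 0.47 is small by Cohen's convention (0.2/0.5/0.8).

Threshold: power ≥ 0.80 is conventionally adequate.
Power ≈ 0.58 → the study is underpowered (power < 0.80).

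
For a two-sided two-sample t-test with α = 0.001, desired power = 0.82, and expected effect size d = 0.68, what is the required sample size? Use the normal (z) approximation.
n = 77 per group

Sample size formula (two-sample t-test, normal approximation):
n = 2 · ((z_{α/2} + z_β) / d)²

z_{α/2} = 3.291 (for α = 0.001, two-sided)
z_β = 0.915 (for power = 0.82)
d = 0.68

n = 2 · ((3.291 + 0.915) / 0.68)²
n = 2 · (6.185)²
n ≈ 76.51
Round up to the next whole number: n = 77 per group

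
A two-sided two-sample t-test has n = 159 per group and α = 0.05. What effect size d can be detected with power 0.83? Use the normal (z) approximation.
d ≈ 0.33

Minimum detectable effect (two-sample t-test, normal approximation):
d = (z_{α/2} + z_β) / √(n/2)
d = (1.960 + 0.954) / √(159/2)
d = 2.914 / 8.916
d ≈ 0.33

By Cohen's convention (0.2 small / 0.5 medium / 0.8 large): small effect.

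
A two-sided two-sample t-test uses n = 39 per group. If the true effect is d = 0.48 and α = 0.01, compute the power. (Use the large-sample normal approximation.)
Power ≈ 0.32

Power calculation (two-sample t-test, normal approximation):
z_β = d · √(n/2) - z_{α/2}
z_β = 0.48 · √(39/2) - 2.576
z_β = 0.48 · 4.416 - 2.576
z_β = -0.456

Power = Φ(z_β) = Φ(-0.456) ≈ 0.324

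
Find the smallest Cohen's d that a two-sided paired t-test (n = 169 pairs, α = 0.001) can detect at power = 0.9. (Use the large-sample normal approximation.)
d ≈ 0.35

Minimum detectable effect (paired t-test, normal approximation):
d = (z_{α/2} + z_β) / √n
d = (3.291 + 1.282) / √169
d = 4.572 / 13.000
d ≈ 0.35

By Cohen's convention (0.2 small / 0.5 medium / 0.8 large): small effect.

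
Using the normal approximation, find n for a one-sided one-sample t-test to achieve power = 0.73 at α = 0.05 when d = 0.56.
n = 17

Sample size formula (one-sample t-test, normal approximation):
n = ((z_α + z_β) / d)²

z_α = 1.645 (for α = 0.05, one-sided)
z_β = 0.613 (for power = 0.73)
d = 0.56

n = ((1.645 + 0.613) / 0.56)²
n = (4.032)²
n ≈ 16.26
Round up to the next whole number: n = 17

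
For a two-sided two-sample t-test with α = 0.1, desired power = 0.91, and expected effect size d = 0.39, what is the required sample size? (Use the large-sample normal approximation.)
n = 118 per group

Sample size formula (two-sample t-test, normal approximation):
n = 2 · ((z_{α/2} + z_β) / d)²

z_{α/2} = 1.645 (for α = 0.1, two-sided)
z_β = 1.341 (for power = 0.91)
d = 0.39

n = 2 · ((1.645 + 1.341) / 0.39)²
n = 2 · (7.656)²
n ≈ 117.23
Round up to the next whole number: n = 118 per group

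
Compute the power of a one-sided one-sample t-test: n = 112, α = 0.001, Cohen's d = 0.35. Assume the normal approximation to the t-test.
Power ≈ 0.73

Power calculation (one-sample t-test, normal approximation):
z_β = d · √n - z_α
z_β = 0.35 · √112 - 3.090
z_β = 0.35 · 10.583 - 3.090
z_β = 0.614

Power = Φ(z_β) = Φ(0.614) ≈ 0.730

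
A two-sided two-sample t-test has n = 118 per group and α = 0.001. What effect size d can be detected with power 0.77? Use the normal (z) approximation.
d ≈ 0.52

Minimum detectable effect (two-sample t-test, normal approximation):
d = (z_{α/2} + z_β) / √(n/2)
d = (3.291 + 0.739) / √(118/2)
d = 4.029 / 7.681
d ≈ 0.52

By Cohen's convention (0.2 small / 0.5 medium / 0.8 large): medium effect.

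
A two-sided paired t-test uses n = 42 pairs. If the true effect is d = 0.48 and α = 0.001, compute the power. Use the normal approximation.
Power ≈ 0.43

Power calculation (paired t-test, normal approximation):
z_β = d · √n - z_{α/2}
z_β = 0.48 · √42 - 3.291
z_β = 0.48 · 6.481 - 3.291
z_β = -0.180

Power = Φ(z_β) = Φ(-0.180) ≈ 0.429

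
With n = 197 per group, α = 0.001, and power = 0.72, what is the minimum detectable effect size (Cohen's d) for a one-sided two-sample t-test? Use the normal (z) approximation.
d ≈ 0.37

Minimum detectable effect (two-sample t-test, normal approximation):
d = (z_α + z_β) / √(n/2)
d = (3.090 + 0.583) / √(197/2)
d = 3.673 / 9.925
d ≈ 0.37

By Cohen's convention (0.2 small / 0.5 medium / 0.8 large): small effect.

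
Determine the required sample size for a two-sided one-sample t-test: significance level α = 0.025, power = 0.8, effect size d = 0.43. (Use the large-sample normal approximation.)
n = 52

Sample size formula (one-sample t-test, normal approximation):
n = ((z_{α/2} + z_β) / d)²

z_{α/2} = 2.241 (for α = 0.025, two-sided)
z_β = 0.842 (for power = 0.8)
d = 0.43

n = ((2.241 + 0.842) / 0.43)²
n = (7.170)²
n ≈ 51.41
Round up to the next whole number: n = 52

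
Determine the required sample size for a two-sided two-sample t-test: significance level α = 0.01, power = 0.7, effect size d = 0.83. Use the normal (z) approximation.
n = 28 per group

Sample size formula (two-sample t-test, normal approximation):
n = 2 · ((z_{α/2} + z_β) / d)²

z_{α/2} = 2.576 (for α = 0.01, two-sided)
z_β = 0.524 (for power = 0.7)
d = 0.83

n = 2 · ((2.576 + 0.524) / 0.83)²
n = 2 · (3.735)²
n ≈ 27.90
Round up to the next whole number: n = 28 per group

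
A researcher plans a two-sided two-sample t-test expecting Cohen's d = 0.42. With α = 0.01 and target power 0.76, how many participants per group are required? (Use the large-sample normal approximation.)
n = 123 per group

Sample size formula (two-sample t-test, normal approximation):
n = 2 · ((z_{α/2} + z_β) / d)²

z_{α/2} = 2.576 (for α = 0.01, two-sided)
z_β = 0.706 (for power = 0.76)
d = 0.42

n = 2 · ((2.576 + 0.706) / 0.42)²
n = 2 · (7.814)²
n ≈ 122.12
Round up to the next whole number: n = 123 per group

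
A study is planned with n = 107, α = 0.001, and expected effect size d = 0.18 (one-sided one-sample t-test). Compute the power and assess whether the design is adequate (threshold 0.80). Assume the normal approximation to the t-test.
Power ≈ 0.11; the study is underpowered (power < 0.80)

Power calculation (one-sample t-test, normal approximation):
z_β = d · √n - z_α
z_β = 0.18 · √107 - 3.090
z_β = 0.18 · 10.344 - 3.090
z_β = -1.228

Power = Φ(z_β) = Φ(-1.228) ≈ 0.110

Effect size d = 0.18 is very small by Cohen's convention (0.2/0.5/0.8).

Threshold: power ≥ 0.80 is conventionally adequate.
Power ≈ 0.11 → the study is underpowered (power < 0.80).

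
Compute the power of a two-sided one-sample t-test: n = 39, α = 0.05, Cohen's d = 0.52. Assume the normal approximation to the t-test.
Power ≈ 0.90

Power calculation (one-sample t-test, normal approximation):
z_β = d · √n - z_{α/2}
z_β = 0.52 · √39 - 1.960
z_β = 0.52 · 6.245 - 1.960
z_β = 1.287

Power = Φ(z_β) = Φ(1.287) ≈ 0.901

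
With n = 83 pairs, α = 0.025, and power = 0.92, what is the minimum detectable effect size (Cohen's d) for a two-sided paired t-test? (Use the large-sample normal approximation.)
d ≈ 0.40

Minimum detectable effect (paired t-test, normal approximation):
d = (z_{α/2} + z_β) / √n
d = (2.241 + 1.405) / √83
d = 3.646 / 9.110
d ≈ 0.40

By Cohen's convention (0.2 small / 0.5 medium / 0.8 large): small effect.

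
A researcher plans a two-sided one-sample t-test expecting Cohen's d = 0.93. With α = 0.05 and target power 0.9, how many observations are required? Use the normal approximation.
n = 13

Sample size formula (one-sample t-test, normal approximation):
n = ((z_{α/2} + z_β) / d)²

z_{α/2} = 1.960 (for α = 0.05, two-sided)
z_β = 1.282 (for power = 0.9)
d = 0.93

n = ((1.960 + 1.282) / 0.93)²
n = (3.486)²
n ≈ 12.15
Round up to the next whole number: n = 13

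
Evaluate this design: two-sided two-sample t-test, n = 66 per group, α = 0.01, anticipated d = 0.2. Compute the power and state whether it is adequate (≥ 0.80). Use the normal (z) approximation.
Power ≈ 0.08; the study is underpowered (power < 0.80)

Power calculation (two-sample t-test, normal approximation):
z_β = d · √(n/2) - z_{α/2}
z_β = 0.2 · √(66/2) - 2.576
z_β = 0.2 · 5.745 - 2.576
z_β = -1.427

Power = Φ(z_β) = Φ(-1.427) ≈ 0.077

Effect size d = 0.2 is small by Cohen's convention (0.2/0.5/0.8).

Threshold: power ≥ 0.80 is conventionally adequate.
Power ≈ 0.08 → the study is underpowered (power < 0.80).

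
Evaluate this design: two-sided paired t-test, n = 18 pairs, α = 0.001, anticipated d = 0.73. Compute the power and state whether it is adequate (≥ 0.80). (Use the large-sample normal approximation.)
Power ≈ 0.42; the study is underpowered (power < 0.80)

Power calculation (paired t-test, normal approximation):
z_β = d · √n - z_{α/2}
z_β = 0.73 · √18 - 3.291
z_β = 0.73 · 4.243 - 3.291
z_β = -0.193

Power = Φ(z_β) = Φ(-0.193) ≈ 0.423

Effect size d = 0.73 is medium by Cohen's convention (0.2/0.5/0.8).

Threshold: power ≥ 0.80 is conventionally adequate.
Power ≈ 0.42 → the study is underpowered (power < 0.80).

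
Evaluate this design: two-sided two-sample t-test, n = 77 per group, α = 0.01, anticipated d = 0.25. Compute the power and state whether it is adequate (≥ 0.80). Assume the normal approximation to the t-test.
Power ≈ 0.15; the study is underpowered (power < 0.80)

Power calculation (two-sample t-test, normal approximation):
z_β = d · √(n/2) - z_{α/2}
z_β = 0.25 · √(77/2) - 2.576
z_β = 0.25 · 6.205 - 2.576
z_β = -1.025

Power = Φ(z_β) = Φ(-1.025) ≈ 0.153

Effect size d = 0.25 is small by Cohen's convention (0.2/0.5/0.8).

Threshold: power ≥ 0.80 is conventionally adequate.
Power ≈ 0.15 → the study is underpowered (power < 0.80).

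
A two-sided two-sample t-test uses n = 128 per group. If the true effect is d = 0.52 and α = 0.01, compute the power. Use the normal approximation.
Power ≈ 0.94

Power calculation (two-sample t-test, normal approximation):
z_β = d · √(n/2) - z_{α/2}
z_β = 0.52 · √(128/2) - 2.576
z_β = 0.52 · 8.000 - 2.576
z_β = 1.584

Power = Φ(z_β) = Φ(1.584) ≈ 0.943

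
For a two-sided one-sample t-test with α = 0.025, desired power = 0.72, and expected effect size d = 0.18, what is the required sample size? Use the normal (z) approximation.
n = 247

Sample size formula (one-sample t-test, normal approximation):
n = ((z_{α/2} + z_β) / d)²

z_{α/2} = 2.241 (for α = 0.025, two-sided)
z_β = 0.583 (for power = 0.72)
d = 0.18

n = ((2.241 + 0.583) / 0.18)²
n = (15.689)²
n ≈ 246.14
Round up to the next whole number: n = 247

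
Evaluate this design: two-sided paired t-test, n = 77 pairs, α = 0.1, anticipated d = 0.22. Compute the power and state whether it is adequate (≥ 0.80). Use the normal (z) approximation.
Power ≈ 0.61; the study is underpowered (power < 0.80)

Power calculation (paired t-test, normal approximation):
z_β = d · √n - z_{α/2}
z_β = 0.22 · √77 - 1.645
z_β = 0.22 · 8.775 - 1.645
z_β = 0.286

Power = Φ(z_β) = Φ(0.286) ≈ 0.612

Effect size d = 0.22 is small by Cohen's convention (0.2/0.5/0.8).

Threshold: power ≥ 0.80 is conventionally adequate.
Power ≈ 0.61 → the study is underpowered (power < 0.80).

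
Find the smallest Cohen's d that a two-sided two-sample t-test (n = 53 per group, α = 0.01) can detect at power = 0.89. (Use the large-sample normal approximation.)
d ≈ 0.74

Minimum detectable effect (two-sample t-test, normal approximation):
d = (z_{α/2} + z_β) / √(n/2)
d = (2.576 + 1.227) / √(53/2)
d = 3.802 / 5.148
d ≈ 0.74

By Cohen's convention (0.2 small / 0.5 medium / 0.8 large): medium effect.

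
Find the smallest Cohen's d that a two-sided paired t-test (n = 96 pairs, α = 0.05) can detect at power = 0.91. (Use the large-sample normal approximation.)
d ≈ 0.34

Minimum detectable effect (paired t-test, normal approximation):
d = (z_{α/2} + z_β) / √n
d = (1.960 + 1.341) / √96
d = 3.301 / 9.798
d ≈ 0.34

By Cohen's convention (0.2 small / 0.5 medium / 0.8 large): small effect.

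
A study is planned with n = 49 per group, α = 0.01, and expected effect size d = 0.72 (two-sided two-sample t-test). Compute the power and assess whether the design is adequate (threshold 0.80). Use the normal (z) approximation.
Power ≈ 0.84; the study is adequately powered (power ≥ 0.80)

Power calculation (two-sample t-test, normal approximation):
z_β = d · √(n/2) - z_{α/2}
z_β = 0.72 · √(49/2) - 2.576
z_β = 0.72 · 4.950 - 2.576
z_β = 0.988

Power = Φ(z_β) = Φ(0.988) ≈ 0.838

Effect size d = 0.72 is medium by Cohen's convention (0.2/0.5/0.8).

Threshold: power ≥ 0.80 is conventionally adequate.
Power ≈ 0.84 → the study is adequately powered (power ≥ 0.80).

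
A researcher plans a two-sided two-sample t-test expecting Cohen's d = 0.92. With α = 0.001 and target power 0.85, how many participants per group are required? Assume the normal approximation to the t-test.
n = 45 per group

Sample size formula (two-sample t-test, normal approximation):
n = 2 · ((z_{α/2} + z_β) / d)²

z_{α/2} = 3.291 (for α = 0.001, two-sided)
z_β = 1.036 (for power = 0.85)
d = 0.92

n = 2 · ((3.291 + 1.036) / 0.92)²
n = 2 · (4.703)²
n ≈ 44.24
Round up to the next whole number: n = 45 per group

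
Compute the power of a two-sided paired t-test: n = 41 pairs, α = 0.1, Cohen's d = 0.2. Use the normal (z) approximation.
Power ≈ 0.36

Power calculation (paired t-test, normal approximation):
z_β = d · √n - z_{α/2}
z_β = 0.2 · √41 - 1.645
z_β = 0.2 · 6.403 - 1.645
z_β = -0.364

Power = Φ(z_β) = Φ(-0.364) ≈ 0.358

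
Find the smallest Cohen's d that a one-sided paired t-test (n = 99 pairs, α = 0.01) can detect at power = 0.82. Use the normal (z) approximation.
d ≈ 0.33

Minimum detectable effect (paired t-test, normal approximation):
d = (z_α + z_β) / √n
d = (2.326 + 0.915) / √99
d = 3.242 / 9.950
d ≈ 0.33

By Cohen's convention (0.2 small / 0.5 medium / 0.8 large): small effect.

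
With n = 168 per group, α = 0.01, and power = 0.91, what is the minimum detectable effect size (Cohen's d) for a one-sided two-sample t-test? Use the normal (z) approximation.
d ≈ 0.40

Minimum detectable effect (two-sample t-test, normal approximation):
d = (z_α + z_β) / √(n/2)
d = (2.326 + 1.341) / √(168/2)
d = 3.667 / 9.165
d ≈ 0.40

By Cohen's convention (0.2 small / 0.5 medium / 0.8 large): small effect.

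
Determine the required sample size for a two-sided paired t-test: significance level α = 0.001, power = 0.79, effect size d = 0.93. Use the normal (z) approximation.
n = 20 pairs

Sample size formula (paired t-test, normal approximation):
n = ((z_{α/2} + z_β) / d)²

z_{α/2} = 3.291 (for α = 0.001, two-sided)
z_β = 0.806 (for power = 0.79)
d = 0.93

n = ((3.291 + 0.806) / 0.93)²
n = (4.405)²
n ≈ 19.40
Round up to the next whole number: n = 20 pairs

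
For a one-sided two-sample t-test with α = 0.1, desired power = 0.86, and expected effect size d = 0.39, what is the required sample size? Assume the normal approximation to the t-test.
n = 74 per group

Sample size formula (two-sample t-test, normal approximation):
n = 2 · ((z_α + z_β) / d)²

z_α = 1.282 (for α = 0.1, one-sided)
z_β = 1.080 (for power = 0.86)
d = 0.39

n = 2 · ((1.282 + 1.080) / 0.39)²
n = 2 · (6.056)²
n ≈ 73.35
Round up to the next whole number: n = 74 per group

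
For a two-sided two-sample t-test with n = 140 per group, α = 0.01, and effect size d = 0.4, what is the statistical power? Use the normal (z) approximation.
Power ≈ 0.78

Power calculation (two-sample t-test, normal approximation):
z_β = d · √(n/2) - z_{α/2}
z_β = 0.4 · √(140/2) - 2.576
z_β = 0.4 · 8.367 - 2.576
z_β = 0.771

Power = Φ(z_β) = Φ(0.771) ≈ 0.780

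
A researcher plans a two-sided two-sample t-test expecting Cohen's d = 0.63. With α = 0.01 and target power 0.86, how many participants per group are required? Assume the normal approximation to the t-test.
n = 68 per group

Sample size formula (two-sample t-test, normal approximation):
n = 2 · ((z_{α/2} + z_β) / d)²

z_{α/2} = 2.576 (for α = 0.01, two-sided)
z_β = 1.080 (for power = 0.86)
d = 0.63

n = 2 · ((2.576 + 1.080) / 0.63)²
n = 2 · (5.803)²
n ≈ 67.35
Round up to the next whole number: n = 68 per group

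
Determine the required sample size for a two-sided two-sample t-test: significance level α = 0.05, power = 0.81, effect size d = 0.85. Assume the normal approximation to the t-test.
n = 23 per group

Sample size formula (two-sample t-test, normal approximation):
n = 2 · ((z_{α/2} + z_β) / d)²

z_{α/2} = 1.960 (for α = 0.05, two-sided)
z_β = 0.878 (for power = 0.81)
d = 0.85

n = 2 · ((1.960 + 0.878) / 0.85)²
n = 2 · (3.339)²
n ≈ 22.30
Round up to the next whole number: n = 23 per group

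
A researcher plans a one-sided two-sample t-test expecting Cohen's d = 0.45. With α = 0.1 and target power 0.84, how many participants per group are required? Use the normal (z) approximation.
n = 52 per group

Sample size formula (two-sample t-test, normal approximation):
n = 2 · ((z_α + z_β) / d)²

z_α = 1.282 (for α = 0.1, one-sided)
z_β = 0.994 (for power = 0.84)
d = 0.45

n = 2 · ((1.282 + 0.994) / 0.45)²
n = 2 · (5.058)²
n ≈ 51.17
Round up to the next whole number: n = 52 per group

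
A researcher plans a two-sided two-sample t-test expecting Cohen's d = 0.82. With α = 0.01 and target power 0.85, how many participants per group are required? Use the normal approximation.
n = 39 per group

Sample size formula (two-sample t-test, normal approximation):
n = 2 · ((z_{α/2} + z_β) / d)²

z_{α/2} = 2.576 (for α = 0.01, two-sided)
z_β = 1.036 (for power = 0.85)
d = 0.82

n = 2 · ((2.576 + 1.036) / 0.82)²
n = 2 · (4.405)²
n ≈ 38.81
Round up to the next whole number: n = 39 per group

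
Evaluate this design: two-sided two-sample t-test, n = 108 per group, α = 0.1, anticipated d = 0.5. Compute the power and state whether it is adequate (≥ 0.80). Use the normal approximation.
Power ≈ 0.98; the study is adequately powered (power ≥ 0.80)

Power calculation (two-sample t-test, normal approximation):
z_β = d · √(n/2) - z_{α/2}
z_β = 0.5 · √(108/2) - 1.645
z_β = 0.5 · 7.348 - 1.645
z_β = 2.029

Power = Φ(z_β) = Φ(2.029) ≈ 0.979

Effect size d = 0.5 is medium by Cohen's convention (0.2/0.5/0.8).

Threshold: power ≥ 0.80 is conventionally adequate.
Power ≈ 0.98 → the study is adequately powered (power ≥ 0.80).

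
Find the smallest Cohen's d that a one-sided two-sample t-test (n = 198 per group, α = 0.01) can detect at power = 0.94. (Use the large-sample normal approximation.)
d ≈ 0.39

Minimum detectable effect (two-sample t-test, normal approximation):
d = (z_α + z_β) / √(n/2)
d = (2.326 + 1.555) / √(198/2)
d = 3.881 / 9.950
d ≈ 0.39

By Cohen's convention (0.2 small / 0.5 medium / 0.8 large): small effect.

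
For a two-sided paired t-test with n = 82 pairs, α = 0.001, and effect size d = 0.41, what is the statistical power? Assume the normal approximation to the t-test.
Power ≈ 0.66

Power calculation (paired t-test, normal approximation):
z_β = d · √n - z_{α/2}
z_β = 0.41 · √82 - 3.291
z_β = 0.41 · 9.055 - 3.291
z_β = 0.422

Power = Φ(z_β) = Φ(0.422) ≈ 0.664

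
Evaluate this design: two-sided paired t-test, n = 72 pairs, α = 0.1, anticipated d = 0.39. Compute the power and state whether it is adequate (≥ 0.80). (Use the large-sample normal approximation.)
Power ≈ 0.95; the study is adequately powered (power ≥ 0.80)

Power calculation (paired t-test, normal approximation):
z_β = d · √n - z_{α/2}
z_β = 0.39 · √72 - 1.645
z_β = 0.39 · 8.485 - 1.645
z_β = 1.664

Power = Φ(z_β) = Φ(1.664) ≈ 0.952

Effect size d = 0.39 is small by Cohen's convention (0.2/0.5/0.8).

Threshold: power ≥ 0.80 is conventionally adequate.
Power ≈ 0.95 → the study is adequately powered (power ≥ 0.80).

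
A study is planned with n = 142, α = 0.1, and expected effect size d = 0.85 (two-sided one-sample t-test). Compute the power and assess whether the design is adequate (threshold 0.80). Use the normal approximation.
Power ≈ 1.00; the study is adequately powered (power ≥ 0.80)

Power calculation (one-sample t-test, normal approximation):
z_β = d · √n - z_{α/2}
z_β = 0.85 · √142 - 1.645
z_β = 0.85 · 11.916 - 1.645
z_β = 8.484

Power = Φ(z_β) = Φ(8.484) ≈ 1.000

Effect size d = 0.85 is large by Cohen's convention (0.2/0.5/0.8).

Threshold: power ≥ 0.80 is conventionally adequate.
Power ≈ 1.00 → the study is adequately powered (power ≥ 0.80).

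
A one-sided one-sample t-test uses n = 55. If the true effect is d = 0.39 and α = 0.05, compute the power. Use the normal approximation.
Power ≈ 0.89

Power calculation (one-sample t-test, normal approximation):
z_β = d · √n - z_α
z_β = 0.39 · √55 - 1.645
z_β = 0.39 · 7.416 - 1.645
z_β = 1.247

Power = Φ(z_β) = Φ(1.247) ≈ 0.894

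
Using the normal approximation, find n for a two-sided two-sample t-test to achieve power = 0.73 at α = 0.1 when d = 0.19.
n = 283 per group

Sample size formula (two-sample t-test, normal approximation):
n = 2 · ((z_{α/2} + z_β) / d)²

z_{α/2} = 1.645 (for α = 0.1, two-sided)
z_β = 0.613 (for power = 0.73)
d = 0.19

n = 2 · ((1.645 + 0.613) / 0.19)²
n = 2 · (11.884)²
n ≈ 282.46
Round up to the next whole number: n = 283 per group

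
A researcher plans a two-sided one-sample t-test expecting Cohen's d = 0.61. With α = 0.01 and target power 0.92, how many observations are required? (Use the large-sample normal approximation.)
n = 43

Sample size formula (one-sample t-test, normal approximation):
n = ((z_{α/2} + z_β) / d)²

z_{α/2} = 2.576 (for α = 0.01, two-sided)
z_β = 1.405 (for power = 0.92)
d = 0.61

n = ((2.576 + 1.405) / 0.61)²
n = (6.526)²
n ≈ 42.59
Round up to the next whole number: n = 43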